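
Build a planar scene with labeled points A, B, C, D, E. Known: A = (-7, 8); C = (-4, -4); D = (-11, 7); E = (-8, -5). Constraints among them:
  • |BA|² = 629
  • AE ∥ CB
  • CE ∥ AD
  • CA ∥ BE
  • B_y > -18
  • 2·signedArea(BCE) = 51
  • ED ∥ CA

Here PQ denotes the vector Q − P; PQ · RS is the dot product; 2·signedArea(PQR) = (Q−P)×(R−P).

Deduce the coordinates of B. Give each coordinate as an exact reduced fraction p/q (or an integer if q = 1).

B = (-5, -17)

1. B_x = -5  [CA ∥ BE ∩ AE ∥ CB]
2. B_y = -17  [CA ∥ BE ∩ AE ∥ CB]
   → B = (-5, -17)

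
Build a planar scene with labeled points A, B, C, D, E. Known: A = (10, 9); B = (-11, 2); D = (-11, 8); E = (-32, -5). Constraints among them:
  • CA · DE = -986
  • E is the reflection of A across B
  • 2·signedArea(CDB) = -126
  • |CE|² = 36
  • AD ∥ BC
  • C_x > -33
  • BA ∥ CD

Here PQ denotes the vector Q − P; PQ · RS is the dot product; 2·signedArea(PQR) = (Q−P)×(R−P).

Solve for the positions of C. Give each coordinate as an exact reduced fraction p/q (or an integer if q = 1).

1. C_x = -32  [BA ∥ CD ∩ AD ∥ BC]
2. C_y = 1  [BA ∥ CD ∩ AD ∥ BC]
   → C = (-32, 1)

C = (-32, 1)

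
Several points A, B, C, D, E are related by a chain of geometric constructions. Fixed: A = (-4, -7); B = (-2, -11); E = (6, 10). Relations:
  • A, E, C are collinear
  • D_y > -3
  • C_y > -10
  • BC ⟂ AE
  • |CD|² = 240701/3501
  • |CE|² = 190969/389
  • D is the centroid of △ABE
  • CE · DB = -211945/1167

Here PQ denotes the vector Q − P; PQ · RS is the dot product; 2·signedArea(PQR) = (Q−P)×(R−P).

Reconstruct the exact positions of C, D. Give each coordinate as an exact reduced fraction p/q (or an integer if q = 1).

C = (-2036/389, -3539/389)
D = (0, -8/3)

1. C_x = -2036/389  [A, E, C are collinear ∩ BC ⟂ AE]
2. C_y = -3539/389  [A, E, C are collinear ∩ BC ⟂ AE]
   → C = (-2036/389, -3539/389)
3. D_x = 0  [D is the centroid of △ABE]
4. D_y = -8/3  [D is the centroid of △ABE]
   → D = (0, -8/3)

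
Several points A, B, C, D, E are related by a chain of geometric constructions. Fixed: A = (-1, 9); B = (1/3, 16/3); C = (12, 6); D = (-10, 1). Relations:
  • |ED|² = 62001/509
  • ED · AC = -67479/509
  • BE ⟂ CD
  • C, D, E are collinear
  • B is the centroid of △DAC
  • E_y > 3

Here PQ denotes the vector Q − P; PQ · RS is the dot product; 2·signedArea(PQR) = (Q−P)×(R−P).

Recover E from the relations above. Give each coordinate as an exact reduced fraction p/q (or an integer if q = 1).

E = (388/509, 1754/509)

1. E_x = 388/509  [C, D, E are collinear ∩ BE ⟂ CD]
2. E_y = 1754/509  [C, D, E are collinear ∩ BE ⟂ CD]
   → E = (388/509, 1754/509)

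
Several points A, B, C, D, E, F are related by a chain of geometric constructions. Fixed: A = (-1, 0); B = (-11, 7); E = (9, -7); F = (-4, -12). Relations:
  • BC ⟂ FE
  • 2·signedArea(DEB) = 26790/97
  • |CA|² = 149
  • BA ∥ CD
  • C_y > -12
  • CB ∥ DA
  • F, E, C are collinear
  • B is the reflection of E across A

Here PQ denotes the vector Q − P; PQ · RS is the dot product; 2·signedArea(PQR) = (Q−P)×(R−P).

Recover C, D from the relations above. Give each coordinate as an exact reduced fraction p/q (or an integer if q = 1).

C = (-362/97, -1154/97)
D = (608/97, -1833/97)

1. C_x = -362/97  [F, E, C are collinear ∩ BC ⟂ FE]
2. C_y = -1154/97  [F, E, C are collinear ∩ BC ⟂ FE]
   → C = (-362/97, -1154/97)
3. D_x = 608/97  [CB ∥ DA ∩ BA ∥ CD]
4. D_y = -1833/97  [CB ∥ DA ∩ BA ∥ CD]
   → D = (608/97, -1833/97)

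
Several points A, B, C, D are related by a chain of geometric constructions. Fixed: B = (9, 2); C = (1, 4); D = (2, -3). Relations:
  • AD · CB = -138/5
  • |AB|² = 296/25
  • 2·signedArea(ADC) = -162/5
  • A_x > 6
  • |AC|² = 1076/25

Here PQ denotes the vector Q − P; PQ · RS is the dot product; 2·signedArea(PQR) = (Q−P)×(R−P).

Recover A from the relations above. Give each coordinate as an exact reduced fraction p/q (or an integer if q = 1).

A = (31/5, 0)

1. A_x = 31/5  [AD · CB = -138/5 ∩ 2·signedArea(ADC) = -162/5]
2. A_y = 0  [AD · CB = -138/5 ∩ 2·signedArea(ADC) = -162/5]
   → A = (31/5, 0)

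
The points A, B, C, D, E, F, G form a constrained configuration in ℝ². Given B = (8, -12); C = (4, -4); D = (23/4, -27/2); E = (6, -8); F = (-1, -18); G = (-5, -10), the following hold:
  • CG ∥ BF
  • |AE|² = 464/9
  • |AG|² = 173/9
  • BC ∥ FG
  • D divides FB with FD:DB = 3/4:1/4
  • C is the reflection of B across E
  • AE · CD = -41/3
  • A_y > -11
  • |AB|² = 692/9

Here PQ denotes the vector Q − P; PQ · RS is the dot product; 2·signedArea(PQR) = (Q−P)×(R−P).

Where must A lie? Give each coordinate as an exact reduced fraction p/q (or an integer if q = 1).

1. A_x = -2/3  [line -7/4·x + 19/2·y + 601/6 = 0 ∩ |AG|² = 173/9]
2. A_y = -32/3  [line -7/4·x + 19/2·y + 601/6 = 0 ∩ |AG|² = 173/9]
   → A = (-2/3, -32/3)

A = (-2/3, -32/3)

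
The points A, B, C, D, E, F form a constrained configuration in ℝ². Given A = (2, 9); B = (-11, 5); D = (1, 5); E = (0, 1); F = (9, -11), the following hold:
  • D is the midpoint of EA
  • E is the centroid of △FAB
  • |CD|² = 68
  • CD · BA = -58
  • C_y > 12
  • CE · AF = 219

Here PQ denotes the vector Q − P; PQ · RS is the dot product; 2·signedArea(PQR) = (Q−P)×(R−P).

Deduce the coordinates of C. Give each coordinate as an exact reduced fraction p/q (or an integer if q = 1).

C = (3, 13)

1. C_x = 3  [CE · AF = 219 ∩ CD · BA = -58]
2. C_y = 13  [CE · AF = 219 ∩ CD · BA = -58]
   → C = (3, 13)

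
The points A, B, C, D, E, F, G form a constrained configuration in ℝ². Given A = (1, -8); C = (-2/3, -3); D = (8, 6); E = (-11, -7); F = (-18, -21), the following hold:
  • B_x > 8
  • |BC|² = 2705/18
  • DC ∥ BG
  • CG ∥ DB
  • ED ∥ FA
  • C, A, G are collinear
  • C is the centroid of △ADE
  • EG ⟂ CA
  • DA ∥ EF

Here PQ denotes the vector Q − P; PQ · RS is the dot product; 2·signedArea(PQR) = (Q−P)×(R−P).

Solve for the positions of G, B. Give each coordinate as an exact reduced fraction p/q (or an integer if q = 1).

B = (49/6, 11/2)
G = (-1/2, -7/2)

1. G_x = -1/2  [C, A, G are collinear ∩ EG ⟂ CA]
2. G_y = -7/2  [C, A, G are collinear ∩ EG ⟂ CA]
   → G = (-1/2, -7/2)
3. B_x = 49/6  [DC ∥ BG ∩ CG ∥ DB]
4. B_y = 11/2  [DC ∥ BG ∩ CG ∥ DB]
   → B = (49/6, 11/2)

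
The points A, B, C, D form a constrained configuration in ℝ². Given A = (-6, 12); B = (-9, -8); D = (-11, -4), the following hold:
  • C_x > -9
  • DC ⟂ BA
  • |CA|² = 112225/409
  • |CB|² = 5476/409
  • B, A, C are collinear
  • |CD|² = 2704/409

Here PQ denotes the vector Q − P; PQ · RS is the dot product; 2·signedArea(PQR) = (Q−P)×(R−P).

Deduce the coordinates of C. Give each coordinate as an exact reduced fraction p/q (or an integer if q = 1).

1. C_x = -3459/409  [B, A, C are collinear ∩ DC ⟂ BA]
2. C_y = -1792/409  [B, A, C are collinear ∩ DC ⟂ BA]
   → C = (-3459/409, -1792/409)

C = (-3459/409, -1792/409)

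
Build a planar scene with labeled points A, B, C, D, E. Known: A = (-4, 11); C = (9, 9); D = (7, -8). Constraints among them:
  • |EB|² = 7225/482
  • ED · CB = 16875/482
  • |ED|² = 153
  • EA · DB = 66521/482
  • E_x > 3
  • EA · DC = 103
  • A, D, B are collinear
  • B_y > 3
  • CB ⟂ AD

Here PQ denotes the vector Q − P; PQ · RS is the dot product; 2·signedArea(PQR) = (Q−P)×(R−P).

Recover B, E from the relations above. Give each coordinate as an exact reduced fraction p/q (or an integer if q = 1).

1. B_x = 63/482  [A, D, B are collinear ∩ CB ⟂ AD]
2. B_y = 1863/482  [A, D, B are collinear ∩ CB ⟂ AD]
   → B = (63/482, 1863/482)
3. E_x = 4  [EA · DB = 66521/482 ∩ EA · DC = 103]
4. E_y = 4  [EA · DB = 66521/482 ∩ EA · DC = 103]
   → E = (4, 4)

B = (63/482, 1863/482)
E = (4, 4)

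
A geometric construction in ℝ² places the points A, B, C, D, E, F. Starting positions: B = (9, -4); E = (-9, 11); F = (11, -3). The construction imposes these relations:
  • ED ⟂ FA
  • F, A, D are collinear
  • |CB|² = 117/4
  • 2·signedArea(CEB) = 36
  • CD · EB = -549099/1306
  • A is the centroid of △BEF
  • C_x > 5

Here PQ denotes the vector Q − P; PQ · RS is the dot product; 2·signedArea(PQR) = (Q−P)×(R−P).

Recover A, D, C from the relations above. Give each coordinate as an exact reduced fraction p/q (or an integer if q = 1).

1. A_x = 11/3  [A is the centroid of △BEF]
2. A_y = 4/3  [A is the centroid of △BEF]
   → A = (11/3, 4/3)
3. D_x = -6501/653  [F, A, D are collinear ∩ ED ⟂ FA]
4. D_y = 6127/653  [F, A, D are collinear ∩ ED ⟂ FA]
   → D = (-6501/653, 6127/653)
5. C_x = 6  [CD · EB = -549099/1306 ∩ 2·signedArea(CEB) = 36]
6. C_y = 1/2  [CD · EB = -549099/1306 ∩ 2·signedArea(CEB) = 36]
   → C = (6, 1/2)

A = (11/3, 4/3)
C = (6, 1/2)
D = (-6501/653, 6127/653)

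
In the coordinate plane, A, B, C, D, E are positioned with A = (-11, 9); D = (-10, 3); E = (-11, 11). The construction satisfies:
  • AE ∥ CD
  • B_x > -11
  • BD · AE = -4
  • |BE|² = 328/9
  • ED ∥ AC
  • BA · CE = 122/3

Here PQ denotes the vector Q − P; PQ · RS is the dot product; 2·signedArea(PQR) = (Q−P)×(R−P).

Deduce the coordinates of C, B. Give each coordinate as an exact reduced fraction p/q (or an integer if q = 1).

1. C_x = -10  [AE ∥ CD ∩ ED ∥ AC]
2. C_y = 1  [AE ∥ CD ∩ ED ∥ AC]
   → C = (-10, 1)
3. B_x = -31/3  [BD · AE = -4 ∩ BA · CE = 122/3]
4. B_y = 5  [BD · AE = -4 ∩ BA · CE = 122/3]
   → B = (-31/3, 5)

B = (-31/3, 5)
C = (-10, 1)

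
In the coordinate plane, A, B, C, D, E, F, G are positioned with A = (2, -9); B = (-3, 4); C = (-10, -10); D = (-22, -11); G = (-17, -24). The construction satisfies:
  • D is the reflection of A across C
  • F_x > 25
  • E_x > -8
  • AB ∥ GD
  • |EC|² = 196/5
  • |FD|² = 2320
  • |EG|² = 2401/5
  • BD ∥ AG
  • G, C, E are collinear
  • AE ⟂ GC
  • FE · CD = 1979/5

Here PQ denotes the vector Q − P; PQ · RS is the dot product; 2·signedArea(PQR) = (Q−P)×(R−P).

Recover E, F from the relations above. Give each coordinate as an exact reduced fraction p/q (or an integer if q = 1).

1. E_x = -36/5  [G, C, E are collinear ∩ AE ⟂ GC]
2. E_y = -22/5  [G, C, E are collinear ∩ AE ⟂ GC]
   → E = (-36/5, -22/5)
3. F_x = 26  [line 12·x + 1·y + -305 = 0 ∩ |FD|² = 2320]
4. F_y = -7  [line 12·x + 1·y + -305 = 0 ∩ |FD|² = 2320]
   → F = (26, -7)

E = (-36/5, -22/5)
F = (26, -7)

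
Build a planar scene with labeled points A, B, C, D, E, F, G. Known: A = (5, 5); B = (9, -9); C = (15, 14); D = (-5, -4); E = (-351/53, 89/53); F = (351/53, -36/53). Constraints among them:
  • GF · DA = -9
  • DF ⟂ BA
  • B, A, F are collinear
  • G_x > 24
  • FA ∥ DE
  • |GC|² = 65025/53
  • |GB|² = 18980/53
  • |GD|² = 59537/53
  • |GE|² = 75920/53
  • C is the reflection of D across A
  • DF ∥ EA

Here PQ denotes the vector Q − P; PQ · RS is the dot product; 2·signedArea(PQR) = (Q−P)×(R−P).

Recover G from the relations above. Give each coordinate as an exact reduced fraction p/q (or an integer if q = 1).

G = (1305/53, -1043/53)

1. G_x = 1305/53  [line -10·x + -9·y + 3663/53 = 0 ∩ |GE|² = 75920/53]
2. G_y = -1043/53  [line -10·x + -9·y + 3663/53 = 0 ∩ |GE|² = 75920/53]
   → G = (1305/53, -1043/53)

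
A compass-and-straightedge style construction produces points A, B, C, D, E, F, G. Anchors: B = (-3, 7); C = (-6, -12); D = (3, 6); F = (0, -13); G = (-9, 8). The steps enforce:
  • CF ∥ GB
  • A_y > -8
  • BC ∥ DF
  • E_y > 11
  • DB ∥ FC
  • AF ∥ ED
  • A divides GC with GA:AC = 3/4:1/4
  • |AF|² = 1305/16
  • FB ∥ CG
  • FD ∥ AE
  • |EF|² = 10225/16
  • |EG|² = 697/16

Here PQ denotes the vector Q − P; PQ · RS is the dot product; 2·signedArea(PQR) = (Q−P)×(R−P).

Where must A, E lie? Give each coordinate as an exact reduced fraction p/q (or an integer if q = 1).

1. A_x = -27/4  [A divides GC with GA:AC = 3/4:1/4]
2. A_y = -7  [A divides GC with GA:AC = 3/4:1/4]
   → A = (-27/4, -7)
3. E_x = -15/4  [AF ∥ ED ∩ FD ∥ AE]
4. E_y = 12  [AF ∥ ED ∩ FD ∥ AE]
   → E = (-15/4, 12)

A = (-27/4, -7)
E = (-15/4, 12)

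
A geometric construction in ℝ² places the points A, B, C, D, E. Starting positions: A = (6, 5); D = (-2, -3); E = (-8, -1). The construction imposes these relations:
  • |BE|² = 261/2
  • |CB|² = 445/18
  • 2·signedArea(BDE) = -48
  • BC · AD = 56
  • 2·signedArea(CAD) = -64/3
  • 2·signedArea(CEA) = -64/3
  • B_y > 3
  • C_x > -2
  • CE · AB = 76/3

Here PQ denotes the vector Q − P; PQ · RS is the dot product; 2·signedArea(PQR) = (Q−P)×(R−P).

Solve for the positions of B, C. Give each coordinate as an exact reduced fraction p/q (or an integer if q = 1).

1. C_x = -4/3  [2·signedArea(CAD) = -64/3 ∩ 2·signedArea(CEA) = -64/3]
2. C_y = 1/3  [2·signedArea(CAD) = -64/3 ∩ 2·signedArea(CEA) = -64/3]
   → C = (-4/3, 1/3)
3. B_x = 5/2  [2·signedArea(BDE) = -48 ∩ CE · AB = 76/3]
4. B_y = 7/2  [2·signedArea(BDE) = -48 ∩ CE · AB = 76/3]
   → B = (5/2, 7/2)

B = (5/2, 7/2)
C = (-4/3, 1/3)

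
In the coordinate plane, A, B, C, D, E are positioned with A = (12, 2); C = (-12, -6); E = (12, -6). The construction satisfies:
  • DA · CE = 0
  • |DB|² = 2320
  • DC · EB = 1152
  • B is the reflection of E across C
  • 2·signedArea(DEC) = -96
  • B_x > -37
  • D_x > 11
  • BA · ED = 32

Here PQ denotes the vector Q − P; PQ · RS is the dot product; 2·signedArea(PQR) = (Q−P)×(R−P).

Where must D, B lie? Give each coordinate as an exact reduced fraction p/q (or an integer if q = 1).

B = (-36, -6)
D = (12, -2)

1. D_x = 12  [DA · CE = 0 ∩ 2·signedArea(DEC) = -96]
2. D_y = -2  [DA · CE = 0 ∩ 2·signedArea(DEC) = -96]
   → D = (12, -2)
3. B_x = -36  [B is the reflection of E across C]
4. B_y = -6  [B is the reflection of E across C]
   → B = (-36, -6)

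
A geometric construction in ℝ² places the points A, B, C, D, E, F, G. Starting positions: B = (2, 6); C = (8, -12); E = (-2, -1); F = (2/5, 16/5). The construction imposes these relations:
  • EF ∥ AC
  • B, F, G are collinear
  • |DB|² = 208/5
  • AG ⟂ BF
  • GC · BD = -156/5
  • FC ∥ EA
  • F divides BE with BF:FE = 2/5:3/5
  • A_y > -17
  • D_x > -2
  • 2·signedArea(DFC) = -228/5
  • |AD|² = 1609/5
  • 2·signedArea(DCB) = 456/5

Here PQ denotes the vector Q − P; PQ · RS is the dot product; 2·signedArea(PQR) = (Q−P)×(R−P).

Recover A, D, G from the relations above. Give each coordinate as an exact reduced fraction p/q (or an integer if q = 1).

A = (28/5, -81/5)
D = (-6/5, 2/5)
G = (-434/65, -597/65)

1. A_x = 28/5  [EF ∥ AC ∩ FC ∥ EA]
2. A_y = -81/5  [EF ∥ AC ∩ FC ∥ EA]
   → A = (28/5, -81/5)
3. D_x = -6/5  [2·signedArea(DCB) = 456/5 ∩ 2·signedArea(DFC) = -228/5]
4. D_y = 2/5  [2·signedArea(DCB) = 456/5 ∩ 2·signedArea(DFC) = -228/5]
   → D = (-6/5, 2/5)
5. G_x = -434/65  [B, F, G are collinear ∩ AG ⟂ BF]
6. G_y = -597/65  [B, F, G are collinear ∩ AG ⟂ BF]
   → G = (-434/65, -597/65)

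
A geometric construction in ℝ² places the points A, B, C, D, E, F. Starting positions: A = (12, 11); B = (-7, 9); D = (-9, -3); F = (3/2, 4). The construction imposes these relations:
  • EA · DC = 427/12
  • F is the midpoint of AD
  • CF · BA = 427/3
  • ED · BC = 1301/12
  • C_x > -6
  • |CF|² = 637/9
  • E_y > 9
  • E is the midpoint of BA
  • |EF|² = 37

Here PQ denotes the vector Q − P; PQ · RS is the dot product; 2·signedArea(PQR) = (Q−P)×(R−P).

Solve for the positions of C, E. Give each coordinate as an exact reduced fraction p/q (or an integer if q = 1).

1. C_x = -11/2  [line -19·x + -2·y + -635/6 = 0 ∩ |CF|² = 637/9]
2. C_y = -2/3  [line -19·x + -2·y + -635/6 = 0 ∩ |CF|² = 637/9]
   → C = (-11/2, -2/3)
3. E_x = 5/2  [E is the midpoint of BA]
4. E_y = 10  [E is the midpoint of BA]
   → E = (5/2, 10)

C = (-11/2, -2/3)
E = (5/2, 10)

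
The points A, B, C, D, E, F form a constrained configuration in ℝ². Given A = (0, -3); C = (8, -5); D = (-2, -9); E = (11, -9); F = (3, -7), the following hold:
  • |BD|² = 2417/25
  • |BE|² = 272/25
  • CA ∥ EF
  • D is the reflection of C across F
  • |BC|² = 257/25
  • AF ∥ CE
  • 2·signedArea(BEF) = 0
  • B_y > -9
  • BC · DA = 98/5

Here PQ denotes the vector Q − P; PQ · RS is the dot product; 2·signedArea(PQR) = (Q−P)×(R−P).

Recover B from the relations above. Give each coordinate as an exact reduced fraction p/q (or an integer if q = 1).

B = (39/5, -41/5)

1. B_x = 39/5  [2·signedArea(BEF) = 0 ∩ BC · DA = 98/5]
2. B_y = -41/5  [2·signedArea(BEF) = 0 ∩ BC · DA = 98/5]
   → B = (39/5, -41/5)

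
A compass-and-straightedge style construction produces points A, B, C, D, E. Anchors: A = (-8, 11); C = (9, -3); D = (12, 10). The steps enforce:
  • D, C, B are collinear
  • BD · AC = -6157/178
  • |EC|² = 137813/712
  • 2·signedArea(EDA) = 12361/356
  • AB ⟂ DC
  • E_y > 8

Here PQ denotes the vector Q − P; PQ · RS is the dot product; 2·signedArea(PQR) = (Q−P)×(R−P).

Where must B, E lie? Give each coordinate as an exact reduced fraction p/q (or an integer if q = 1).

1. B_x = 1995/178  [D, C, B are collinear ∩ AB ⟂ DC]
2. B_y = 1169/178  [D, C, B are collinear ∩ AB ⟂ DC]
   → B = (1995/178, 1169/178)
3. E_x = 571/356  [line -1·x + -20·y + 63111/356 = 0 ∩ |EC|² = 137813/712]
4. E_y = 3127/356  [line -1·x + -20·y + 63111/356 = 0 ∩ |EC|² = 137813/712]
   → E = (571/356, 3127/356)

B = (1995/178, 1169/178)
E = (571/356, 3127/356)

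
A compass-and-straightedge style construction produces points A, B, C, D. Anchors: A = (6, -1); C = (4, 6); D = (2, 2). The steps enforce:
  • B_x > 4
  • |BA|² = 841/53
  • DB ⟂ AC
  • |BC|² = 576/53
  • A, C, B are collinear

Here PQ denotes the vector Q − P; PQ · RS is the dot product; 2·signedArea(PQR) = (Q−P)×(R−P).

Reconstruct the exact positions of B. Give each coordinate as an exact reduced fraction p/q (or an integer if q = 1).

B = (260/53, 150/53)

1. B_x = 260/53  [A, C, B are collinear ∩ DB ⟂ AC]
2. B_y = 150/53  [A, C, B are collinear ∩ DB ⟂ AC]
   → B = (260/53, 150/53)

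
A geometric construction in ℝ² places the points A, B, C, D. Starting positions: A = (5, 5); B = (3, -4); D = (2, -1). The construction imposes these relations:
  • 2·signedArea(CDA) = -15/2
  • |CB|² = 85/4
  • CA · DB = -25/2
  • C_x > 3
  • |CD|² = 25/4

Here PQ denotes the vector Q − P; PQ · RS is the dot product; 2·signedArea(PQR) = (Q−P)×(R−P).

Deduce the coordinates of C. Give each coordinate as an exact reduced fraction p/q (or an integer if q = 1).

C = (4, 1/2)

1. C_x = 4  [2·signedArea(CDA) = -15/2 ∩ CA · DB = -25/2]
2. C_y = 1/2  [2·signedArea(CDA) = -15/2 ∩ CA · DB = -25/2]
   → C = (4, 1/2)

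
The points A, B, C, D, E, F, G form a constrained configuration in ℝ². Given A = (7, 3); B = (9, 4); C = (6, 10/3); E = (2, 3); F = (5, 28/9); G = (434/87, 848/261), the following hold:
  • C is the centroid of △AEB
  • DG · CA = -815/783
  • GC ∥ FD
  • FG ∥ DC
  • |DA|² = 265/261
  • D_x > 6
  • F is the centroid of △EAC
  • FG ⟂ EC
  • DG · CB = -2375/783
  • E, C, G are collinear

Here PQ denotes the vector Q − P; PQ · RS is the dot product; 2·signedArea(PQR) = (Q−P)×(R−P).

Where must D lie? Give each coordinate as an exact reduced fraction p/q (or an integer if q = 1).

1. D_x = 523/87  [FG ∥ DC ∩ GC ∥ FD]
2. D_y = 278/87  [FG ∥ DC ∩ GC ∥ FD]
   → D = (523/87, 278/87)

D = (523/87, 278/87)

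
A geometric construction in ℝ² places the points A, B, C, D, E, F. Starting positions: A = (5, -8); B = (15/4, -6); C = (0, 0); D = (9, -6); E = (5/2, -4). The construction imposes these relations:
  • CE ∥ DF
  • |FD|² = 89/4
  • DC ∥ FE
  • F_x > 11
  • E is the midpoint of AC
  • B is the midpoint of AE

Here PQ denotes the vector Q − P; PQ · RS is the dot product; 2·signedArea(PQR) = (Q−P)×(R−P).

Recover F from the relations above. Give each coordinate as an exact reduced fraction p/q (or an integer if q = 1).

F = (23/2, -10)

1. F_x = 23/2  [DC ∥ FE ∩ CE ∥ DF]
2. F_y = -10  [DC ∥ FE ∩ CE ∥ DF]
   → F = (23/2, -10)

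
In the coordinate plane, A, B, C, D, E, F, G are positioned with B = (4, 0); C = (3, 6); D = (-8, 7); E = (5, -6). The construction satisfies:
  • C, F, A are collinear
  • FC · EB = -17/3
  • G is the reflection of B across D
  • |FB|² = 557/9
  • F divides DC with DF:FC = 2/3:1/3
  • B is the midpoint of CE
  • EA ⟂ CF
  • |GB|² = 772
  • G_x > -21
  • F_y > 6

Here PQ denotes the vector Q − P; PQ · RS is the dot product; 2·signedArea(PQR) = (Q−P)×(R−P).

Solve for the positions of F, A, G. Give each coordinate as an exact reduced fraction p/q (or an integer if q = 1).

A = (370/61, 349/61)
F = (-2/3, 19/3)
G = (-20, 14)

1. F_x = -2/3  [F divides DC with DF:FC = 2/3:1/3]
2. F_y = 19/3  [F divides DC with DF:FC = 2/3:1/3]
   → F = (-2/3, 19/3)
3. A_x = 370/61  [C, F, A are collinear ∩ EA ⟂ CF]
4. A_y = 349/61  [C, F, A are collinear ∩ EA ⟂ CF]
   → A = (370/61, 349/61)
5. G_x = -20  [G is the reflection of B across D]
6. G_y = 14  [G is the reflection of B across D]
   → G = (-20, 14)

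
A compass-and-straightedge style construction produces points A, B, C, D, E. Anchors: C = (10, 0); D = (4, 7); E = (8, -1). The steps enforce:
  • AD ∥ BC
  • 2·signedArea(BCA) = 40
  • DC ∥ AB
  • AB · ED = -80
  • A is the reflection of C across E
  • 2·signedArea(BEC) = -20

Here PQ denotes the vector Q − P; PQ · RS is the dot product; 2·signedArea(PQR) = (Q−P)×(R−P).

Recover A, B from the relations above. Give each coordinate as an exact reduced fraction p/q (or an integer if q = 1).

A = (6, -2)
B = (12, -9)

1. A_x = 6  [A is the reflection of C across E]
2. A_y = -2  [A is the reflection of C across E]
   → A = (6, -2)
3. B_x = 12  [AD ∥ BC ∩ DC ∥ AB]
4. B_y = -9  [AD ∥ BC ∩ DC ∥ AB]
   → B = (12, -9)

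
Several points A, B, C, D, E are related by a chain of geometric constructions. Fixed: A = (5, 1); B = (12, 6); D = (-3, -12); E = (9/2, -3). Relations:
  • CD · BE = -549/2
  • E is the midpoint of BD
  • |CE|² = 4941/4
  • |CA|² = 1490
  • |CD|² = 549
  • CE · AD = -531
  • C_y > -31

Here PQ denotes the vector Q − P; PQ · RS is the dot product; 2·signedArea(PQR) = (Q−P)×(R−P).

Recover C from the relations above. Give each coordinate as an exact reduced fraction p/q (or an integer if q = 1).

1. C_x = -18  [CD · BE = -549/2 ∩ CE · AD = -531]
2. C_y = -30  [CD · BE = -549/2 ∩ CE · AD = -531]
   → C = (-18, -30)

C = (-18, -30)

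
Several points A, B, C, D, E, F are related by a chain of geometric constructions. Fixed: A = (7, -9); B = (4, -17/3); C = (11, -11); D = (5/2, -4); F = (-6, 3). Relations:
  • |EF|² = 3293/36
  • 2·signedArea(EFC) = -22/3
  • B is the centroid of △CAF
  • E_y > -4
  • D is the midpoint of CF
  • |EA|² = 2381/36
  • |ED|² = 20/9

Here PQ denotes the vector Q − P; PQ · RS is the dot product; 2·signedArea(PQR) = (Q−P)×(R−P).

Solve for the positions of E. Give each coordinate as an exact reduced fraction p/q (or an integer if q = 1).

E = (7/6, -10/3)

1. E_x = 7/6  [line 14·x + 17·y + 121/3 = 0 ∩ |ED|² = 20/9]
2. E_y = -10/3  [line 14·x + 17·y + 121/3 = 0 ∩ |ED|² = 20/9]
   → E = (7/6, -10/3)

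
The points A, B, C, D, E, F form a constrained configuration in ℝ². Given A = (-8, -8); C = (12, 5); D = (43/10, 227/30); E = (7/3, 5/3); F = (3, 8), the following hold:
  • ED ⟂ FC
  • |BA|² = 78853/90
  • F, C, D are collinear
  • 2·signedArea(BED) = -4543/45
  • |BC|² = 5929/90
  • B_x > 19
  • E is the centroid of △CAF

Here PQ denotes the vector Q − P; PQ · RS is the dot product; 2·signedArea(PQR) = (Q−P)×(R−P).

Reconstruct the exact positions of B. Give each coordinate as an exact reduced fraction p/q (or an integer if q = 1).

B = (197/10, 73/30)

1. B_x = 197/10  [line -59/10·x + 59/30·y + 1003/9 = 0 ∩ |BC|² = 5929/90]
2. B_y = 73/30  [line -59/10·x + 59/30·y + 1003/9 = 0 ∩ |BC|² = 5929/90]
   → B = (197/10, 73/30)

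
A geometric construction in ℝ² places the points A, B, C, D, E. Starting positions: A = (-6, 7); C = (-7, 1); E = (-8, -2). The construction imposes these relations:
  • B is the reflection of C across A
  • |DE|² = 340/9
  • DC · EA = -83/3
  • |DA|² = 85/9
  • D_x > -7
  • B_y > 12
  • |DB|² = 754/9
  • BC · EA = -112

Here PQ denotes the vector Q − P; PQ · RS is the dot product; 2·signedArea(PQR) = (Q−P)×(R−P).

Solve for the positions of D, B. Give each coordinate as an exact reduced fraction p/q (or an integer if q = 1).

B = (-5, 13)
D = (-20/3, 4)

1. D_x = -20/3  [line -2·x + -9·y + 68/3 = 0 ∩ |DE|² = 340/9]
2. D_y = 4  [line -2·x + -9·y + 68/3 = 0 ∩ |DE|² = 340/9]
   → D = (-20/3, 4)
3. B_x = -5  [B is the reflection of C across A]
4. B_y = 13  [B is the reflection of C across A]
   → B = (-5, 13)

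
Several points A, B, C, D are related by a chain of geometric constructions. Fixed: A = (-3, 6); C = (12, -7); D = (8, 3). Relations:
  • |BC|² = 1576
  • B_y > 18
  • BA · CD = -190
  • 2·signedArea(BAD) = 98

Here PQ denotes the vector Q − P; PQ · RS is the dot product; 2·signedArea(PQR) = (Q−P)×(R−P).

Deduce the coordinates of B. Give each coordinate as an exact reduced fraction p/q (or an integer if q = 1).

1. B_x = -18  [2·signedArea(BAD) = 98 ∩ BA · CD = -190]
2. B_y = 19  [2·signedArea(BAD) = 98 ∩ BA · CD = -190]
   → B = (-18, 19)

B = (-18, 19)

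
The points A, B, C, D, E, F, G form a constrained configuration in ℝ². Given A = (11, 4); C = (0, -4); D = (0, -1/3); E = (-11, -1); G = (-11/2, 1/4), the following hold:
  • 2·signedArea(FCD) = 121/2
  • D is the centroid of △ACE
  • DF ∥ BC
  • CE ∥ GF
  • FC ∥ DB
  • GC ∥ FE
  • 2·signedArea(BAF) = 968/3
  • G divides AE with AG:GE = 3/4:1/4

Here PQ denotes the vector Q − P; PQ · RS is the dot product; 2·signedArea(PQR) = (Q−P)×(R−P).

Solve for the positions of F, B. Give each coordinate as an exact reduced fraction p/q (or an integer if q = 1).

1. F_x = -33/2  [GC ∥ FE ∩ CE ∥ GF]
2. F_y = 13/4  [GC ∥ FE ∩ CE ∥ GF]
   → F = (-33/2, 13/4)
3. B_x = 33/2  [DF ∥ BC ∩ FC ∥ DB]
4. B_y = -91/12  [DF ∥ BC ∩ FC ∥ DB]
   → B = (33/2, -91/12)

B = (33/2, -91/12)
F = (-33/2, 13/4)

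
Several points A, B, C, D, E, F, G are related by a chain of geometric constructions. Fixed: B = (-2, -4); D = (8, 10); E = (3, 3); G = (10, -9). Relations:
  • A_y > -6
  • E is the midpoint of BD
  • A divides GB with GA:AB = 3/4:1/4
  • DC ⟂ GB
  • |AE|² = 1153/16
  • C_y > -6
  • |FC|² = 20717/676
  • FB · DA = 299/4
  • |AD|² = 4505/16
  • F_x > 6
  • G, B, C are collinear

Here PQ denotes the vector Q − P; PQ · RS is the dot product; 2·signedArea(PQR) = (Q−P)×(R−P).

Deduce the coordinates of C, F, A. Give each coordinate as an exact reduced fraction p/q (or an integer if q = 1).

A = (1, -21/4)
C = (262/169, -926/169)
F = (13/2, -3)

1. C_x = 262/169  [G, B, C are collinear ∩ DC ⟂ GB]
2. C_y = -926/169  [G, B, C are collinear ∩ DC ⟂ GB]
   → C = (262/169, -926/169)
3. A_x = 1  [A divides GB with GA:AB = 3/4:1/4]
4. A_y = -21/4  [A divides GB with GA:AB = 3/4:1/4]
   → A = (1, -21/4)
5. F_x = 13/2  [line 7·x + 61/4·y + 1/4 = 0 ∩ |FC|² = 20717/676]
6. F_y = -3  [line 7·x + 61/4·y + 1/4 = 0 ∩ |FC|² = 20717/676]
   → F = (13/2, -3)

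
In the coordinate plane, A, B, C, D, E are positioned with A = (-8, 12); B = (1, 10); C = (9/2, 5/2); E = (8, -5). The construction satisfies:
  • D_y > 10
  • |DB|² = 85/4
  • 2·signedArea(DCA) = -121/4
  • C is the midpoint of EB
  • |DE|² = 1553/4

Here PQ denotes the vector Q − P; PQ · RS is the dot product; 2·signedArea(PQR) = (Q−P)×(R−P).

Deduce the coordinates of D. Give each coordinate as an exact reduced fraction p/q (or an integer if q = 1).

D = (-7/2, 11)

1. D_x = -7/2  [line -19/2·x + -25/2·y + 417/4 = 0 ∩ |DB|² = 85/4]
2. D_y = 11  [line -19/2·x + -25/2·y + 417/4 = 0 ∩ |DB|² = 85/4]
   → D = (-7/2, 11)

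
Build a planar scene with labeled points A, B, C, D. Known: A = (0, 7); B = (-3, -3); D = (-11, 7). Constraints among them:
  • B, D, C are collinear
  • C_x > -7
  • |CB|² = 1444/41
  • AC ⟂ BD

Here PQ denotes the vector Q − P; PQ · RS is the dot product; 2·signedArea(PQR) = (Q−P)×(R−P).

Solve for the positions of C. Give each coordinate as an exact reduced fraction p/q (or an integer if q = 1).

1. C_x = -275/41  [B, D, C are collinear ∩ AC ⟂ BD]
2. C_y = 67/41  [B, D, C are collinear ∩ AC ⟂ BD]
   → C = (-275/41, 67/41)

C = (-275/41, 67/41)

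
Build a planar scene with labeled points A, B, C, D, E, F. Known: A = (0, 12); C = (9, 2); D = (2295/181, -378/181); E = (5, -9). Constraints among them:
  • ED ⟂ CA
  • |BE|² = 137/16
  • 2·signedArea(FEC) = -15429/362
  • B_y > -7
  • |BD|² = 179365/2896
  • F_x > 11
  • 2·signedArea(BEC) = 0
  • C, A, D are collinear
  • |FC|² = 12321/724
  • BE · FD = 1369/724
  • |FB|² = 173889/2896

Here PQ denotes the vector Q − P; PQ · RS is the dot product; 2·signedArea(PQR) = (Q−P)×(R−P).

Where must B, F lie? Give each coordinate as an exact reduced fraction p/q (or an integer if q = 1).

1. B_x = 6  [line -11·x + 4·y + 91 = 0 ∩ |BE|² = 137/16]
2. B_y = -25/4  [line -11·x + 4·y + 91 = 0 ∩ |BE|² = 137/16]
   → B = (6, -25/4)
3. F_x = 4257/362  [2·signedArea(FEC) = -15429/362 ∩ BE · FD = 1369/724]
4. F_y = -193/181  [2·signedArea(FEC) = -15429/362 ∩ BE · FD = 1369/724]
   → F = (4257/362, -193/181)

B = (6, -25/4)
F = (4257/362, -193/181)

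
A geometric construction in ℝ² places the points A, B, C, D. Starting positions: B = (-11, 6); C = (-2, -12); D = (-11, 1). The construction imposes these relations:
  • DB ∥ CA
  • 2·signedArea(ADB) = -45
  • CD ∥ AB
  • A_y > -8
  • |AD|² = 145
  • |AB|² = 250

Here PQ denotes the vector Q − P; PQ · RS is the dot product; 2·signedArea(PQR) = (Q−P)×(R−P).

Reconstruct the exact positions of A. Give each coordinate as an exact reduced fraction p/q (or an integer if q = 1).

A = (-2, -7)

1. A_x = -2  [CD ∥ AB ∩ DB ∥ CA]
2. A_y = -7  [CD ∥ AB ∩ DB ∥ CA]
   → A = (-2, -7)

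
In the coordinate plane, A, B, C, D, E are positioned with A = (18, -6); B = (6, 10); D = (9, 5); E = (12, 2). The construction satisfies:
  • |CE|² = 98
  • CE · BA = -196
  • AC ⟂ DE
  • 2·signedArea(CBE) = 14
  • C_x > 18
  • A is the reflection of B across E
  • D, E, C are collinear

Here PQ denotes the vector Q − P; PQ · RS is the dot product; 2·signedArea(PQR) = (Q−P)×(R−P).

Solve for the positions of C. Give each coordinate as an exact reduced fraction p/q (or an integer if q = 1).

C = (19, -5)

1. C_x = 19  [D, E, C are collinear ∩ AC ⟂ DE]
2. C_y = -5  [D, E, C are collinear ∩ AC ⟂ DE]
   → C = (19, -5)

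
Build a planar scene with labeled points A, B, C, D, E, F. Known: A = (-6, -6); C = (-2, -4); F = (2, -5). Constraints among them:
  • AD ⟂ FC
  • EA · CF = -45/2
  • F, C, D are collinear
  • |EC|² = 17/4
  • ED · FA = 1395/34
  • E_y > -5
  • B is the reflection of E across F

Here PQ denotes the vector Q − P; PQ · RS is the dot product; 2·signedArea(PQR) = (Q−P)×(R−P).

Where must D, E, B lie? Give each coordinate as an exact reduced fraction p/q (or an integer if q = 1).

B = (4, -11/2)
D = (-90/17, -54/17)
E = (0, -9/2)

1. D_x = -90/17  [F, C, D are collinear ∩ AD ⟂ FC]
2. D_y = -54/17  [F, C, D are collinear ∩ AD ⟂ FC]
   → D = (-90/17, -54/17)
3. E_x = 0  [ED · FA = 1395/34 ∩ EA · CF = -45/2]
4. E_y = -9/2  [ED · FA = 1395/34 ∩ EA · CF = -45/2]
   → E = (0, -9/2)
5. B_x = 4  [B is the reflection of E across F]
6. B_y = -11/2  [B is the reflection of E across F]
   → B = (4, -11/2)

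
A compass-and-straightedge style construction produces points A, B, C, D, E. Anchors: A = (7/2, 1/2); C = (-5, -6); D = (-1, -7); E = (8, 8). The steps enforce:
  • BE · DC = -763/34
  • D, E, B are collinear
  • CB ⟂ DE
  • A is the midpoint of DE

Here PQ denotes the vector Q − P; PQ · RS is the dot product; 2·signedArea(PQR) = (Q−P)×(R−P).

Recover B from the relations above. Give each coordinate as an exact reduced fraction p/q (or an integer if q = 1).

1. B_x = -55/34  [D, E, B are collinear ∩ CB ⟂ DE]
2. B_y = -273/34  [D, E, B are collinear ∩ CB ⟂ DE]
   → B = (-55/34, -273/34)

B = (-55/34, -273/34)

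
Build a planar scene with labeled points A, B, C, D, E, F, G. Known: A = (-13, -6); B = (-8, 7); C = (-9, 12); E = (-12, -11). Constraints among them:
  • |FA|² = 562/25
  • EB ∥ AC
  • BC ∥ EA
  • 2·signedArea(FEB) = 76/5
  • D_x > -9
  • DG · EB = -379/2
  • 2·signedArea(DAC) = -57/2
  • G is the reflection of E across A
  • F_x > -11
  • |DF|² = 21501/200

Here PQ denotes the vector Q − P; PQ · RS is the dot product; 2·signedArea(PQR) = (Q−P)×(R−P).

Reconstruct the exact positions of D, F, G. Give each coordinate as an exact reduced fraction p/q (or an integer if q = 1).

1. F_x = -54/5  [line -18·x + 4·y + -936/5 = 0 ∩ |FA|² = 562/25]
2. F_y = -9/5  [line -18·x + 4·y + -936/5 = 0 ∩ |FA|² = 562/25]
   → F = (-54/5, -9/5)
3. G_x = -14  [G is the reflection of E across A]
4. G_y = -1  [G is the reflection of E across A]
   → G = (-14, -1)
5. D_x = -33/4  [DG · EB = -379/2 ∩ 2·signedArea(DAC) = -57/2]
6. D_y = 33/4  [DG · EB = -379/2 ∩ 2·signedArea(DAC) = -57/2]
   → D = (-33/4, 33/4)

D = (-33/4, 33/4)
F = (-54/5, -9/5)
G = (-14, -1)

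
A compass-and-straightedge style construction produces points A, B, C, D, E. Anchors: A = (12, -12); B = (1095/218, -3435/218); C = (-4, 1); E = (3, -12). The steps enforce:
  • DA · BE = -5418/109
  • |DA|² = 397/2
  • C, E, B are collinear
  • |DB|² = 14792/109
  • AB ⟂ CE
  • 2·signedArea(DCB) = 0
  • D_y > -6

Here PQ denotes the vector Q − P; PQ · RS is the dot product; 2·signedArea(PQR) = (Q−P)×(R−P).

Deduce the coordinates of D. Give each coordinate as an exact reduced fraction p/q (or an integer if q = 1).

D = (-1/2, -11/2)

1. D_x = -1/2  [2·signedArea(DCB) = 0 ∩ DA · BE = -5418/109]
2. D_y = -11/2  [2·signedArea(DCB) = 0 ∩ DA · BE = -5418/109]
   → D = (-1/2, -11/2)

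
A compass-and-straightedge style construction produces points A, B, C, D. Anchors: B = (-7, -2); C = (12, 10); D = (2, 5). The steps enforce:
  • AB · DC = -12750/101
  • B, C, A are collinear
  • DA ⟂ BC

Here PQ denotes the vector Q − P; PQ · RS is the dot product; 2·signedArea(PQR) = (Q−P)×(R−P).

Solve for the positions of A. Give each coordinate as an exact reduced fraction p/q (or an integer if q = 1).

1. A_x = 262/101  [B, C, A are collinear ∩ DA ⟂ BC]
2. A_y = 410/101  [B, C, A are collinear ∩ DA ⟂ BC]
   → A = (262/101, 410/101)

A = (262/101, 410/101)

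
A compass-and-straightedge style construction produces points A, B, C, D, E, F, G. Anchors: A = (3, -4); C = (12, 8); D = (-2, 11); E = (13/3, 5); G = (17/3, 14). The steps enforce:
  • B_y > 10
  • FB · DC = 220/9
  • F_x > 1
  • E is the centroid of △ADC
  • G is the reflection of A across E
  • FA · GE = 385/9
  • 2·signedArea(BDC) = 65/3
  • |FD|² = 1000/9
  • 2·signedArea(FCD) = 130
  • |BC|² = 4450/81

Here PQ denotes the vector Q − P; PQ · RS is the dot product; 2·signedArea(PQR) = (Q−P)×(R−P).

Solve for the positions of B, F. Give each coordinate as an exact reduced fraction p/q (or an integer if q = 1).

B = (47/9, 11)
F = (4/3, 1)

1. B_x = 47/9  [line 3·x + 14·y + -509/3 = 0 ∩ |BC|² = 4450/81]
2. B_y = 11  [line 3·x + 14·y + -509/3 = 0 ∩ |BC|² = 4450/81]
   → B = (47/9, 11)
3. F_x = 4/3  [FB · DC = 220/9 ∩ FA · GE = 385/9]
4. F_y = 1  [FB · DC = 220/9 ∩ FA · GE = 385/9]
   → F = (4/3, 1)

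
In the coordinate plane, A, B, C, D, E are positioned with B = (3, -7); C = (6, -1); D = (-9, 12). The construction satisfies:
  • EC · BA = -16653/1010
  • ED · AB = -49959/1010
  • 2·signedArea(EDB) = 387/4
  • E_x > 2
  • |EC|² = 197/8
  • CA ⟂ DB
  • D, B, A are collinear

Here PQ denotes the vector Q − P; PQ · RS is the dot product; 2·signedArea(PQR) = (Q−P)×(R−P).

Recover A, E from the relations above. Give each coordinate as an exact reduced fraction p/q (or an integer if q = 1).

A = (579/505, -2053/505)
E = (9/4, 9/4)

1. A_x = 579/505  [D, B, A are collinear ∩ CA ⟂ DB]
2. A_y = -2053/505  [D, B, A are collinear ∩ CA ⟂ DB]
   → A = (579/505, -2053/505)
3. E_x = 9/4  [EC · BA = -16653/1010 ∩ 2·signedArea(EDB) = 387/4]
4. E_y = 9/4  [EC · BA = -16653/1010 ∩ 2·signedArea(EDB) = 387/4]
   → E = (9/4, 9/4)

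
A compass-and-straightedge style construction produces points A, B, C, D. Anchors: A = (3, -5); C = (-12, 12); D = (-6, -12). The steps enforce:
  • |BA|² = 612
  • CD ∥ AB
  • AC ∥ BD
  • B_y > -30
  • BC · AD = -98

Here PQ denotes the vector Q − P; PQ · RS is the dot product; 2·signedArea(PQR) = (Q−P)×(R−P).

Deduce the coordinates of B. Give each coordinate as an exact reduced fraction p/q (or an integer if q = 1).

B = (9, -29)

1. B_x = 9  [AC ∥ BD ∩ CD ∥ AB]
2. B_y = -29  [AC ∥ BD ∩ CD ∥ AB]
   → B = (9, -29)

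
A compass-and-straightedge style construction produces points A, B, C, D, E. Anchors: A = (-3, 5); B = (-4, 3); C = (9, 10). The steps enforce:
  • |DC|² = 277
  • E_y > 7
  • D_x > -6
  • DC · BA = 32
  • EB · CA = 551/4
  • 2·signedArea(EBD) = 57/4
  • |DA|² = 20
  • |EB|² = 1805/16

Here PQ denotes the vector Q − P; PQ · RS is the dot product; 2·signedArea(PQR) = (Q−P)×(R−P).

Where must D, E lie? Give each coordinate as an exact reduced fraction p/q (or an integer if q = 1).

1. D_x = -5  [line -1·x + -2·y + -3 = 0 ∩ |DA|² = 20]
2. D_y = 1  [line -1·x + -2·y + -3 = 0 ∩ |DA|² = 20]
   → D = (-5, 1)
3. E_x = 11/2  [EB · CA = 551/4 ∩ 2·signedArea(EBD) = 57/4]
4. E_y = 31/4  [EB · CA = 551/4 ∩ 2·signedArea(EBD) = 57/4]
   → E = (11/2, 31/4)

D = (-5, 1)
E = (11/2, 31/4)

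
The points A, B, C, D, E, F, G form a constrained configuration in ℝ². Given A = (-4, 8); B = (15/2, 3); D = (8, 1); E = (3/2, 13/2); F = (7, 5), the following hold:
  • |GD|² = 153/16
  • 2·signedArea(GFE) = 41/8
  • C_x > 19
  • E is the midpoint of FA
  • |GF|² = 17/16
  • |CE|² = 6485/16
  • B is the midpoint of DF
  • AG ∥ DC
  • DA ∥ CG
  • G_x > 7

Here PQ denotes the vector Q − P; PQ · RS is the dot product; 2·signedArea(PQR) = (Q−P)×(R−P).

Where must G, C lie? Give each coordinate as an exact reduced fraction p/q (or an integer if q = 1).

C = (77/4, -3)
G = (29/4, 4)

1. G_x = 29/4  [line -3/2·x + -11/2·y + 263/8 = 0 ∩ |GF|² = 17/16]
2. G_y = 4  [line -3/2·x + -11/2·y + 263/8 = 0 ∩ |GF|² = 17/16]
   → G = (29/4, 4)
3. C_x = 77/4  [DA ∥ CG ∩ AG ∥ DC]
4. C_y = -3  [DA ∥ CG ∩ AG ∥ DC]
   → C = (77/4, -3)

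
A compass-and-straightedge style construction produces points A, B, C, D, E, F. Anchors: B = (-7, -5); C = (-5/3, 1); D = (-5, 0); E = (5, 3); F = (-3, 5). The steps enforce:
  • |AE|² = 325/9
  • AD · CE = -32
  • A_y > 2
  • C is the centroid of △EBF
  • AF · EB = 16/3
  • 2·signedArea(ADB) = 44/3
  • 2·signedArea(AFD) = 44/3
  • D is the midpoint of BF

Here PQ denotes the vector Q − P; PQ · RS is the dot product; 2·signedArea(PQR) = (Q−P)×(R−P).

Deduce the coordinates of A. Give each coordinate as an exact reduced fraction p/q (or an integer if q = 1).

A = (-1, 8/3)

1. A_x = -1  [AD · CE = -32 ∩ AF · EB = 16/3]
2. A_y = 8/3  [AD · CE = -32 ∩ AF · EB = 16/3]
   → A = (-1, 8/3)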